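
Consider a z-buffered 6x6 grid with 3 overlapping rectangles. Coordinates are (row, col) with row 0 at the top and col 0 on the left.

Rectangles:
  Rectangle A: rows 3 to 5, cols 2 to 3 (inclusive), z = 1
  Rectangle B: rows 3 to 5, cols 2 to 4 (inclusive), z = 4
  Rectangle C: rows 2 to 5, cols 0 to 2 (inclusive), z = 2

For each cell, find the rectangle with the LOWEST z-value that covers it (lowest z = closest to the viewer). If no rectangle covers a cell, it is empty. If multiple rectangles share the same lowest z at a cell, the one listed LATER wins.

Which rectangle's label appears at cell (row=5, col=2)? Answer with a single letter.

Answer: A

Derivation:
Check cell (5,2):
  A: rows 3-5 cols 2-3 z=1 -> covers; best now A (z=1)
  B: rows 3-5 cols 2-4 z=4 -> covers; best now A (z=1)
  C: rows 2-5 cols 0-2 z=2 -> covers; best now A (z=1)
Winner: A at z=1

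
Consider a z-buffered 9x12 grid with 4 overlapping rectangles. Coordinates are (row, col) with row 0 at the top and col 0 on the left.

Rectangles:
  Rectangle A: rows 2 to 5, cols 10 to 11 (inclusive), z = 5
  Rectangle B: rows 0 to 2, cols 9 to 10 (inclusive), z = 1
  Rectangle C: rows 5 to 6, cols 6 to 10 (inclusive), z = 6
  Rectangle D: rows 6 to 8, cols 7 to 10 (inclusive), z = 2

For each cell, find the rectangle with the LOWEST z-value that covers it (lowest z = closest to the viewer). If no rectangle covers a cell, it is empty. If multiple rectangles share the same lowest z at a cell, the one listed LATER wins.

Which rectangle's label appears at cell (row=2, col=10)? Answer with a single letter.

Answer: B

Derivation:
Check cell (2,10):
  A: rows 2-5 cols 10-11 z=5 -> covers; best now A (z=5)
  B: rows 0-2 cols 9-10 z=1 -> covers; best now B (z=1)
  C: rows 5-6 cols 6-10 -> outside (row miss)
  D: rows 6-8 cols 7-10 -> outside (row miss)
Winner: B at z=1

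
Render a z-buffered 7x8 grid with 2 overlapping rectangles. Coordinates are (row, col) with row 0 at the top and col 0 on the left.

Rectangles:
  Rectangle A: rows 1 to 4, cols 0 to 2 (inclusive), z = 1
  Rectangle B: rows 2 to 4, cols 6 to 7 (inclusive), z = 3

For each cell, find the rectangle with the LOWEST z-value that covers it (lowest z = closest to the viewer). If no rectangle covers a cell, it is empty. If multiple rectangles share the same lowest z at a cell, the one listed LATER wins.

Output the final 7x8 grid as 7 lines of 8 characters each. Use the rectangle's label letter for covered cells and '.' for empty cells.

........
AAA.....
AAA...BB
AAA...BB
AAA...BB
........
........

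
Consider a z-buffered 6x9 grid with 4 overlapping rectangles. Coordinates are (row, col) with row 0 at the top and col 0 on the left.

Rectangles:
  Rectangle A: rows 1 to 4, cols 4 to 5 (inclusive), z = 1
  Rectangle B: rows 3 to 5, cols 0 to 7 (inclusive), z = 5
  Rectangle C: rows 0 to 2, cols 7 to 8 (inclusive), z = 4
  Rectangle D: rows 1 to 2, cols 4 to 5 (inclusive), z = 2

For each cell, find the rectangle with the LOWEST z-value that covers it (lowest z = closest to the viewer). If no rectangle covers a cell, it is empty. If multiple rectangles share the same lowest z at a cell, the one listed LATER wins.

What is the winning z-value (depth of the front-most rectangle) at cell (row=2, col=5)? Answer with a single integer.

Answer: 1

Derivation:
Check cell (2,5):
  A: rows 1-4 cols 4-5 z=1 -> covers; best now A (z=1)
  B: rows 3-5 cols 0-7 -> outside (row miss)
  C: rows 0-2 cols 7-8 -> outside (col miss)
  D: rows 1-2 cols 4-5 z=2 -> covers; best now A (z=1)
Winner: A at z=1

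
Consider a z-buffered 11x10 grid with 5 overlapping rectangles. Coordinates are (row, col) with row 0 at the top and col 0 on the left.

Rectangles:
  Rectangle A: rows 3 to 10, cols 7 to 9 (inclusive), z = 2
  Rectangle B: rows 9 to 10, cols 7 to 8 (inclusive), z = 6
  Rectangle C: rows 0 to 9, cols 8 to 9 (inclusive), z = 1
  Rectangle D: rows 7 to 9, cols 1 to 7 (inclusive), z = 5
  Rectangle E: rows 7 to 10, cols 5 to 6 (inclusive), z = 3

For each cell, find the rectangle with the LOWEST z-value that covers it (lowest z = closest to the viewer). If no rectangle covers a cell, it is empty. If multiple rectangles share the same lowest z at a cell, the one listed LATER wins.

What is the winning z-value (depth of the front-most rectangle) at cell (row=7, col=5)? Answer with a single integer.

Answer: 3

Derivation:
Check cell (7,5):
  A: rows 3-10 cols 7-9 -> outside (col miss)
  B: rows 9-10 cols 7-8 -> outside (row miss)
  C: rows 0-9 cols 8-9 -> outside (col miss)
  D: rows 7-9 cols 1-7 z=5 -> covers; best now D (z=5)
  E: rows 7-10 cols 5-6 z=3 -> covers; best now E (z=3)
Winner: E at z=3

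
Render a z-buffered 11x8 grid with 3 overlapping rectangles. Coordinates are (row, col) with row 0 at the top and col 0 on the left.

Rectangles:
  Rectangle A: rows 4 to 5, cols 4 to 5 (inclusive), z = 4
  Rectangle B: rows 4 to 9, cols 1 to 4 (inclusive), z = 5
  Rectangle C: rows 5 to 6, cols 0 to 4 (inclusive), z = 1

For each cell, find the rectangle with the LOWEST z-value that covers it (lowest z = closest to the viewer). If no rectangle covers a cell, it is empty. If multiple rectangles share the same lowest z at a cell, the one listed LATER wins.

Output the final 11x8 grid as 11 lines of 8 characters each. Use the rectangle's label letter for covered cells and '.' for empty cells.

........
........
........
........
.BBBAA..
CCCCCA..
CCCCC...
.BBBB...
.BBBB...
.BBBB...
........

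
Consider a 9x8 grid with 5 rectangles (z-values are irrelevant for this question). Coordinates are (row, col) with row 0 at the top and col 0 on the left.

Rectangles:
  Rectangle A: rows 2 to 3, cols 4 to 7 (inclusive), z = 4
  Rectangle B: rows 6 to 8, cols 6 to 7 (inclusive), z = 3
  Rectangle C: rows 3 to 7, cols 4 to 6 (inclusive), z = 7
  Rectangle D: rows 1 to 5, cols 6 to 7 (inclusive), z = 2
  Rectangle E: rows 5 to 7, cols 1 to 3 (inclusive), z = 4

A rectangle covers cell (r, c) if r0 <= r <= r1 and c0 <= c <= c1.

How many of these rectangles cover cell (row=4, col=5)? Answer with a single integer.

Answer: 1

Derivation:
Check cell (4,5):
  A: rows 2-3 cols 4-7 -> outside (row miss)
  B: rows 6-8 cols 6-7 -> outside (row miss)
  C: rows 3-7 cols 4-6 -> covers
  D: rows 1-5 cols 6-7 -> outside (col miss)
  E: rows 5-7 cols 1-3 -> outside (row miss)
Count covering = 1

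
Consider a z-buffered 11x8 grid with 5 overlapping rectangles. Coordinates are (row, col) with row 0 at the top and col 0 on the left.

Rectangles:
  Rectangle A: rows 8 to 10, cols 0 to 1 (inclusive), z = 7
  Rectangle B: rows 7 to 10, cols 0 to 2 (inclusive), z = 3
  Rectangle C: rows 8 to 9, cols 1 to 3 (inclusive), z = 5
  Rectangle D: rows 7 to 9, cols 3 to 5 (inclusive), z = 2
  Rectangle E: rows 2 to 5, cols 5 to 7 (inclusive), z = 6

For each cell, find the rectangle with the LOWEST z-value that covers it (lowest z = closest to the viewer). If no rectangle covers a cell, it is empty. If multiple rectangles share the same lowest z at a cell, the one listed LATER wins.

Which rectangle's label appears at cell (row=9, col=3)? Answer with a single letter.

Check cell (9,3):
  A: rows 8-10 cols 0-1 -> outside (col miss)
  B: rows 7-10 cols 0-2 -> outside (col miss)
  C: rows 8-9 cols 1-3 z=5 -> covers; best now C (z=5)
  D: rows 7-9 cols 3-5 z=2 -> covers; best now D (z=2)
  E: rows 2-5 cols 5-7 -> outside (row miss)
Winner: D at z=2

Answer: D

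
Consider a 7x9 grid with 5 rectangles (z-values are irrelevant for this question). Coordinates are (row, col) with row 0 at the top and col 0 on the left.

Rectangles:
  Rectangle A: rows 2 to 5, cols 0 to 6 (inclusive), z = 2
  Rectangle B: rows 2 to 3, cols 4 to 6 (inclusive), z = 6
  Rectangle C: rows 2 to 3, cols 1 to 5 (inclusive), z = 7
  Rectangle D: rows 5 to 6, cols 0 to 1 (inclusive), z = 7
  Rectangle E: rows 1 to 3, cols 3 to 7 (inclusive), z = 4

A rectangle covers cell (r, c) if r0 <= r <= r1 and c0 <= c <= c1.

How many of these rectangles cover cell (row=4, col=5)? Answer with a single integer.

Answer: 1

Derivation:
Check cell (4,5):
  A: rows 2-5 cols 0-6 -> covers
  B: rows 2-3 cols 4-6 -> outside (row miss)
  C: rows 2-3 cols 1-5 -> outside (row miss)
  D: rows 5-6 cols 0-1 -> outside (row miss)
  E: rows 1-3 cols 3-7 -> outside (row miss)
Count covering = 1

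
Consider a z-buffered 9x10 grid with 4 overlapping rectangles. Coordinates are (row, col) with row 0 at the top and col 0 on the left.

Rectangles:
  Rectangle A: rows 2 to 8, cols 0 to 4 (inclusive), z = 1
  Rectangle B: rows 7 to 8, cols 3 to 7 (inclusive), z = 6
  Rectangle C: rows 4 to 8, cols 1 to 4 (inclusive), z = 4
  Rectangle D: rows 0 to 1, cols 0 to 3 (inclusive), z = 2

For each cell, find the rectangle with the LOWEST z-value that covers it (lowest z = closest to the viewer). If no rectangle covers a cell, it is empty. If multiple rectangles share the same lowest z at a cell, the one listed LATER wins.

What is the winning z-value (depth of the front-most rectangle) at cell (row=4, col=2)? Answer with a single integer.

Answer: 1

Derivation:
Check cell (4,2):
  A: rows 2-8 cols 0-4 z=1 -> covers; best now A (z=1)
  B: rows 7-8 cols 3-7 -> outside (row miss)
  C: rows 4-8 cols 1-4 z=4 -> covers; best now A (z=1)
  D: rows 0-1 cols 0-3 -> outside (row miss)
Winner: A at z=1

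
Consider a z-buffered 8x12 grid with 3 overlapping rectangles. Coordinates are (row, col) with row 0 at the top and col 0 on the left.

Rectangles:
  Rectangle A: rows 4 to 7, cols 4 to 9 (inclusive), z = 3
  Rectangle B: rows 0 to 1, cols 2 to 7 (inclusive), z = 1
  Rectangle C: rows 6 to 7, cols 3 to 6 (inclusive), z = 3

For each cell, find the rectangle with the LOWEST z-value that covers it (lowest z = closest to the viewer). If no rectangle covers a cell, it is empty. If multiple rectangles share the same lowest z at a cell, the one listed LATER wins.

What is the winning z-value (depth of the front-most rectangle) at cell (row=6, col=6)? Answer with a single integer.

Answer: 3

Derivation:
Check cell (6,6):
  A: rows 4-7 cols 4-9 z=3 -> covers; best now A (z=3)
  B: rows 0-1 cols 2-7 -> outside (row miss)
  C: rows 6-7 cols 3-6 z=3 -> covers; best now C (z=3)
Winner: C at z=3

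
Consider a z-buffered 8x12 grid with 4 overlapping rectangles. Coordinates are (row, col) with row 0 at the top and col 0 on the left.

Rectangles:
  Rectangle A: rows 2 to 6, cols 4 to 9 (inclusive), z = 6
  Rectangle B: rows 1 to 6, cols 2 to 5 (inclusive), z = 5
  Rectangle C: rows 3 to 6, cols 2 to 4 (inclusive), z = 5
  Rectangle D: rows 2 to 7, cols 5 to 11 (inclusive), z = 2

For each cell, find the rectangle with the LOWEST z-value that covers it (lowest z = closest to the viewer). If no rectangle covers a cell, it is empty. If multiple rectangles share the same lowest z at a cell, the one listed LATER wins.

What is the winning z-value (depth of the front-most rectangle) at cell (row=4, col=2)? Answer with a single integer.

Check cell (4,2):
  A: rows 2-6 cols 4-9 -> outside (col miss)
  B: rows 1-6 cols 2-5 z=5 -> covers; best now B (z=5)
  C: rows 3-6 cols 2-4 z=5 -> covers; best now C (z=5)
  D: rows 2-7 cols 5-11 -> outside (col miss)
Winner: C at z=5

Answer: 5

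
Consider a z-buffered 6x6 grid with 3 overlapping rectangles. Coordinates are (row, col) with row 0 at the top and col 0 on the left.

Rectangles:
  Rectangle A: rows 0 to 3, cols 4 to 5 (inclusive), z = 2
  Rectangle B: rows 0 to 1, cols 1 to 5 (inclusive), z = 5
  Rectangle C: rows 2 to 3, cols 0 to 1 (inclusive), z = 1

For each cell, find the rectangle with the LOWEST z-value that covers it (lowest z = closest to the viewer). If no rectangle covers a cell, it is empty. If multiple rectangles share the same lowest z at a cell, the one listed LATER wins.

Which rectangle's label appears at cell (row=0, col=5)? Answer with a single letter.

Answer: A

Derivation:
Check cell (0,5):
  A: rows 0-3 cols 4-5 z=2 -> covers; best now A (z=2)
  B: rows 0-1 cols 1-5 z=5 -> covers; best now A (z=2)
  C: rows 2-3 cols 0-1 -> outside (row miss)
Winner: A at z=2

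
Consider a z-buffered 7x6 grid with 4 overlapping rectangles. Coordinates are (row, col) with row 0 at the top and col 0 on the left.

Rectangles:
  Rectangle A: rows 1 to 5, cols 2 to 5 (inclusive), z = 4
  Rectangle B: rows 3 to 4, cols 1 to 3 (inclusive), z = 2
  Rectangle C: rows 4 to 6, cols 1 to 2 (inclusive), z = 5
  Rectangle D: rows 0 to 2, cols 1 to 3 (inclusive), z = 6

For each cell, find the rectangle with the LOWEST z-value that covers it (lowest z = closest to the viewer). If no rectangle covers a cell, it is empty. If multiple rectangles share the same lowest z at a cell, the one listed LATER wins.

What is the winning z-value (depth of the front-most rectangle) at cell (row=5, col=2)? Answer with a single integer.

Answer: 4

Derivation:
Check cell (5,2):
  A: rows 1-5 cols 2-5 z=4 -> covers; best now A (z=4)
  B: rows 3-4 cols 1-3 -> outside (row miss)
  C: rows 4-6 cols 1-2 z=5 -> covers; best now A (z=4)
  D: rows 0-2 cols 1-3 -> outside (row miss)
Winner: A at z=4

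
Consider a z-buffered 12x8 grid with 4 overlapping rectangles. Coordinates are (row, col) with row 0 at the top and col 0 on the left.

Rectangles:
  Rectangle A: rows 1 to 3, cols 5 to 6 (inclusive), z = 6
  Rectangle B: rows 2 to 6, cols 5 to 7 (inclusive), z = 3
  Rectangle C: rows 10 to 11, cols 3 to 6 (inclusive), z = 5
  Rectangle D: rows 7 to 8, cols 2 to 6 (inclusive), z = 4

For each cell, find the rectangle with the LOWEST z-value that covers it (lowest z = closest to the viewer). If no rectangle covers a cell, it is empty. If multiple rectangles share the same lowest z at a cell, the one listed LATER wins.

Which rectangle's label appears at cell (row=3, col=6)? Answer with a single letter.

Answer: B

Derivation:
Check cell (3,6):
  A: rows 1-3 cols 5-6 z=6 -> covers; best now A (z=6)
  B: rows 2-6 cols 5-7 z=3 -> covers; best now B (z=3)
  C: rows 10-11 cols 3-6 -> outside (row miss)
  D: rows 7-8 cols 2-6 -> outside (row miss)
Winner: B at z=3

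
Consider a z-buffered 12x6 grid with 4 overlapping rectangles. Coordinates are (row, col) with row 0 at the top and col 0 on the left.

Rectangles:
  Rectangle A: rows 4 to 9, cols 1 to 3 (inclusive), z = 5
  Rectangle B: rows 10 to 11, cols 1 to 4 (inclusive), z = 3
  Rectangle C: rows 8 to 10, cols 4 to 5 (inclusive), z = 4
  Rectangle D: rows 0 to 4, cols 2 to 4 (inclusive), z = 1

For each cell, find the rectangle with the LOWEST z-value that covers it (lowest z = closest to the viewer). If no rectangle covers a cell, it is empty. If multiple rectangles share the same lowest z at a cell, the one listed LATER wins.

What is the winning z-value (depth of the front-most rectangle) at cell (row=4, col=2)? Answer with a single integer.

Answer: 1

Derivation:
Check cell (4,2):
  A: rows 4-9 cols 1-3 z=5 -> covers; best now A (z=5)
  B: rows 10-11 cols 1-4 -> outside (row miss)
  C: rows 8-10 cols 4-5 -> outside (row miss)
  D: rows 0-4 cols 2-4 z=1 -> covers; best now D (z=1)
Winner: D at z=1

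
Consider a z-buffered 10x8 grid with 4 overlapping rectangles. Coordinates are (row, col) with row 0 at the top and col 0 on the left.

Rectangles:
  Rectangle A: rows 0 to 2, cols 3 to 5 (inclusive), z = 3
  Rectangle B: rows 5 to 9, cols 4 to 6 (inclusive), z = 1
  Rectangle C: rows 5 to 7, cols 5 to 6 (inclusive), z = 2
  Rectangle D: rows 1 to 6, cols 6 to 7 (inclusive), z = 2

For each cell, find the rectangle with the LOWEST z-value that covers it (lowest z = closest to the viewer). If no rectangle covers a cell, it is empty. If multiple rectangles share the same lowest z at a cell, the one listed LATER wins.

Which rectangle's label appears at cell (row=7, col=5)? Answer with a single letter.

Answer: B

Derivation:
Check cell (7,5):
  A: rows 0-2 cols 3-5 -> outside (row miss)
  B: rows 5-9 cols 4-6 z=1 -> covers; best now B (z=1)
  C: rows 5-7 cols 5-6 z=2 -> covers; best now B (z=1)
  D: rows 1-6 cols 6-7 -> outside (row miss)
Winner: B at z=1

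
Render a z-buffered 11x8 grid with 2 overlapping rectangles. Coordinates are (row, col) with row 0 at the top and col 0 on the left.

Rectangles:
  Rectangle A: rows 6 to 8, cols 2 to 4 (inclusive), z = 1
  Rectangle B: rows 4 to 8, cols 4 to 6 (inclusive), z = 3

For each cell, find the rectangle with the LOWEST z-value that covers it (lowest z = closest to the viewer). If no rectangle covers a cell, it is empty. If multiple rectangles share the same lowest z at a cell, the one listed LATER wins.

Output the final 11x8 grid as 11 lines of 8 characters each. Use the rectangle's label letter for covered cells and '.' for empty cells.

........
........
........
........
....BBB.
....BBB.
..AAABB.
..AAABB.
..AAABB.
........
........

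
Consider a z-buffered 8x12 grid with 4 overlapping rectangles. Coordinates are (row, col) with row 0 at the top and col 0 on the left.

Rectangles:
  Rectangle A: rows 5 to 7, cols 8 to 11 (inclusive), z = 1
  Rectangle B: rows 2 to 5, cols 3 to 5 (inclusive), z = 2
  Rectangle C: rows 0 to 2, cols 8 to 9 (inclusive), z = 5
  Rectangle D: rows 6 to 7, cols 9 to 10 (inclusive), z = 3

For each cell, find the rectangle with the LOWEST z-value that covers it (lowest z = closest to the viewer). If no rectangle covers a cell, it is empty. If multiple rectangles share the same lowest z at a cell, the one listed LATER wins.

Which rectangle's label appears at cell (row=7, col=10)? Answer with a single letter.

Check cell (7,10):
  A: rows 5-7 cols 8-11 z=1 -> covers; best now A (z=1)
  B: rows 2-5 cols 3-5 -> outside (row miss)
  C: rows 0-2 cols 8-9 -> outside (row miss)
  D: rows 6-7 cols 9-10 z=3 -> covers; best now A (z=1)
Winner: A at z=1

Answer: A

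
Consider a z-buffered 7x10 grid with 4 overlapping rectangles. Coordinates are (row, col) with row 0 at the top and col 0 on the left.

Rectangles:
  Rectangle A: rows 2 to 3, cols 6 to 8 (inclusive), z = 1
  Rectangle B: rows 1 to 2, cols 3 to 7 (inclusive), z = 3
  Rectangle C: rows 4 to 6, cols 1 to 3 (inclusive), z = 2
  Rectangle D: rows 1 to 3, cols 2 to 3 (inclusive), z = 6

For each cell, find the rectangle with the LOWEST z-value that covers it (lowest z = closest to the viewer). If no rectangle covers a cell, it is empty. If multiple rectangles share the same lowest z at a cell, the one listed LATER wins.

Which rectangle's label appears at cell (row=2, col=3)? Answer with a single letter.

Check cell (2,3):
  A: rows 2-3 cols 6-8 -> outside (col miss)
  B: rows 1-2 cols 3-7 z=3 -> covers; best now B (z=3)
  C: rows 4-6 cols 1-3 -> outside (row miss)
  D: rows 1-3 cols 2-3 z=6 -> covers; best now B (z=3)
Winner: B at z=3

Answer: B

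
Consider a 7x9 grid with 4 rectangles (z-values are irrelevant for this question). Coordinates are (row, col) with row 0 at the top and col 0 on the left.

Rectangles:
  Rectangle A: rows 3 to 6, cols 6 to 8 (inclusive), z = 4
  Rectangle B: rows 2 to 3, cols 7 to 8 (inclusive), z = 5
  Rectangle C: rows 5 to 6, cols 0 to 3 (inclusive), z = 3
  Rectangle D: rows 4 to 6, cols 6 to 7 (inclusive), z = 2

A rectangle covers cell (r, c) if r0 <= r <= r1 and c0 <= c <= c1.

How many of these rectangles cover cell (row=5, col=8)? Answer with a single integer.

Check cell (5,8):
  A: rows 3-6 cols 6-8 -> covers
  B: rows 2-3 cols 7-8 -> outside (row miss)
  C: rows 5-6 cols 0-3 -> outside (col miss)
  D: rows 4-6 cols 6-7 -> outside (col miss)
Count covering = 1

Answer: 1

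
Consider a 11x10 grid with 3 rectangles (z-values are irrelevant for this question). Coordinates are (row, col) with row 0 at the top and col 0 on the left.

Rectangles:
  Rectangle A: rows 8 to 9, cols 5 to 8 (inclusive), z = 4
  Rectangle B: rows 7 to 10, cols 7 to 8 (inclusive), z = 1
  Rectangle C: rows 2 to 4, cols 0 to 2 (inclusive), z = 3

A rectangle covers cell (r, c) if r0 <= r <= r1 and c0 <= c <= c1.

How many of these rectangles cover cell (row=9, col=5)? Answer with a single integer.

Check cell (9,5):
  A: rows 8-9 cols 5-8 -> covers
  B: rows 7-10 cols 7-8 -> outside (col miss)
  C: rows 2-4 cols 0-2 -> outside (row miss)
Count covering = 1

Answer: 1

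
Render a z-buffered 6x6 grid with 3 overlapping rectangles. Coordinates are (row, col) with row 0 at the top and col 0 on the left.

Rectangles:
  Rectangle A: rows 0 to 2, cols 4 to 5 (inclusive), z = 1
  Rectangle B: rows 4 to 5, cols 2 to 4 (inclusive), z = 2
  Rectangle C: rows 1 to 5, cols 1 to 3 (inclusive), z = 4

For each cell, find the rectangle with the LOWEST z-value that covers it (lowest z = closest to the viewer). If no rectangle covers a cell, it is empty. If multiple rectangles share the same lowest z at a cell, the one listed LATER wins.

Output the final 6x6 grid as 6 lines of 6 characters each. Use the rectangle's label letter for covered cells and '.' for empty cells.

....AA
.CCCAA
.CCCAA
.CCC..
.CBBB.
.CBBB.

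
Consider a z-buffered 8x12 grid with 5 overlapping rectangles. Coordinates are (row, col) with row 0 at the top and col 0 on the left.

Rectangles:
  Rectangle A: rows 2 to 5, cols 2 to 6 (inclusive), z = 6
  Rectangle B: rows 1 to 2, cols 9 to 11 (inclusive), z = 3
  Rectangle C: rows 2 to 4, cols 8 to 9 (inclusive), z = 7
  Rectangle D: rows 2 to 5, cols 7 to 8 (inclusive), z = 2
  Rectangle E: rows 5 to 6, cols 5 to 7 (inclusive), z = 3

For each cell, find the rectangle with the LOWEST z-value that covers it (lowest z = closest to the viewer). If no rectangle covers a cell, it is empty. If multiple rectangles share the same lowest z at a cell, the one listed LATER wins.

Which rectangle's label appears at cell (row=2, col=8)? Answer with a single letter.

Answer: D

Derivation:
Check cell (2,8):
  A: rows 2-5 cols 2-6 -> outside (col miss)
  B: rows 1-2 cols 9-11 -> outside (col miss)
  C: rows 2-4 cols 8-9 z=7 -> covers; best now C (z=7)
  D: rows 2-5 cols 7-8 z=2 -> covers; best now D (z=2)
  E: rows 5-6 cols 5-7 -> outside (row miss)
Winner: D at z=2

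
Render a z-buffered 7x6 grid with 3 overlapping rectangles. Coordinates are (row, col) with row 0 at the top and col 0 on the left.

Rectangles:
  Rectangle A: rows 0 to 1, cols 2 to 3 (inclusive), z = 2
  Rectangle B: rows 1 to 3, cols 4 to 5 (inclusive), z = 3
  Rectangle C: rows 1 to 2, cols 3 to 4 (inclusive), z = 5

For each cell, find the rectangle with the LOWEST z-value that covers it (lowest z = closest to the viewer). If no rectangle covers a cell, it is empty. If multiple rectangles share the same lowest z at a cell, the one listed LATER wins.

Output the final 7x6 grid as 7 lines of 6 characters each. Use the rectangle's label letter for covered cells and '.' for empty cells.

..AA..
..AABB
...CBB
....BB
......
......
......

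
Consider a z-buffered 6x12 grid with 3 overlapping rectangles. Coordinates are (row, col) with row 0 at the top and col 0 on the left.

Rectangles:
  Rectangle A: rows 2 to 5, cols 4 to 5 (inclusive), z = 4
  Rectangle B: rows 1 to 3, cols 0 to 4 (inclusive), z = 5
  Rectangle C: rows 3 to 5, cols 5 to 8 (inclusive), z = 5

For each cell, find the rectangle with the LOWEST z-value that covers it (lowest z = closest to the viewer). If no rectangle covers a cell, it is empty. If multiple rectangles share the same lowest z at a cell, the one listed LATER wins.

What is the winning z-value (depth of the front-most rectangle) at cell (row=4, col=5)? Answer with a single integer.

Check cell (4,5):
  A: rows 2-5 cols 4-5 z=4 -> covers; best now A (z=4)
  B: rows 1-3 cols 0-4 -> outside (row miss)
  C: rows 3-5 cols 5-8 z=5 -> covers; best now A (z=4)
Winner: A at z=4

Answer: 4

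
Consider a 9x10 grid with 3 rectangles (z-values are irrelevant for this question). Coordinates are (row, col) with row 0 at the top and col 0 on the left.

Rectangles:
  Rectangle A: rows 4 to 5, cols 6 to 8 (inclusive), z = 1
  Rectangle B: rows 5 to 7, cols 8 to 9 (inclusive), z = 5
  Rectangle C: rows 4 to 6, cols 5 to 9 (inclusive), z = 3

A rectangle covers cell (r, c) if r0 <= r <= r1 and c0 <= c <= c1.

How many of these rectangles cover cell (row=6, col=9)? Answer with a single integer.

Answer: 2

Derivation:
Check cell (6,9):
  A: rows 4-5 cols 6-8 -> outside (row miss)
  B: rows 5-7 cols 8-9 -> covers
  C: rows 4-6 cols 5-9 -> covers
Count covering = 2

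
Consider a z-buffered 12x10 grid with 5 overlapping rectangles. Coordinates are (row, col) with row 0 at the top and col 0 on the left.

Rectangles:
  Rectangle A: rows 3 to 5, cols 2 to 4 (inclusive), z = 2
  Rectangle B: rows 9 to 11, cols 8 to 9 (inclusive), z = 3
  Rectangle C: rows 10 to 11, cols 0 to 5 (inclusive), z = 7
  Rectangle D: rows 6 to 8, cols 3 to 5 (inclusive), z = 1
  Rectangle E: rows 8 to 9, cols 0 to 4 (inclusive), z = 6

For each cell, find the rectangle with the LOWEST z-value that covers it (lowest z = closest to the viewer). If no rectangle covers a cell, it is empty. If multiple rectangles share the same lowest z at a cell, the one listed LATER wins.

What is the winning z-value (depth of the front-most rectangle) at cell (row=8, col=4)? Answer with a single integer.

Answer: 1

Derivation:
Check cell (8,4):
  A: rows 3-5 cols 2-4 -> outside (row miss)
  B: rows 9-11 cols 8-9 -> outside (row miss)
  C: rows 10-11 cols 0-5 -> outside (row miss)
  D: rows 6-8 cols 3-5 z=1 -> covers; best now D (z=1)
  E: rows 8-9 cols 0-4 z=6 -> covers; best now D (z=1)
Winner: D at z=1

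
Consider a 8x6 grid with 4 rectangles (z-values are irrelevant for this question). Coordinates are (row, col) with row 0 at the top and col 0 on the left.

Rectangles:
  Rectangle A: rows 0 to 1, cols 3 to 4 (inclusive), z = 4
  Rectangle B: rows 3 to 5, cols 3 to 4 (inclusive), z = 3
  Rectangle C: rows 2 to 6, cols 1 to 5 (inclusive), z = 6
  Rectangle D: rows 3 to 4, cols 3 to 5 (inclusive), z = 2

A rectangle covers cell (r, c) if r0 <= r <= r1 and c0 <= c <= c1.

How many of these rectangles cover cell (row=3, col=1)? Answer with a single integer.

Check cell (3,1):
  A: rows 0-1 cols 3-4 -> outside (row miss)
  B: rows 3-5 cols 3-4 -> outside (col miss)
  C: rows 2-6 cols 1-5 -> covers
  D: rows 3-4 cols 3-5 -> outside (col miss)
Count covering = 1

Answer: 1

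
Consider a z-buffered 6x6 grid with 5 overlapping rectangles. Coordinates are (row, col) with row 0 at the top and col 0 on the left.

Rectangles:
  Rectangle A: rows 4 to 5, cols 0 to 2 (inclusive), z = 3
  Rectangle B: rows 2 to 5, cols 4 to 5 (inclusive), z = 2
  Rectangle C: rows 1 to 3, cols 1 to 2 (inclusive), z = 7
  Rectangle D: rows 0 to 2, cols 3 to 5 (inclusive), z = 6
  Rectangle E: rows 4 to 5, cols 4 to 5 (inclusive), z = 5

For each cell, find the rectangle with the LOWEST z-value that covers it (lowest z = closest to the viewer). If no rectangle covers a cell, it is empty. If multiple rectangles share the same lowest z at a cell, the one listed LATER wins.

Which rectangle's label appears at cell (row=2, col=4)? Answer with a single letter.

Check cell (2,4):
  A: rows 4-5 cols 0-2 -> outside (row miss)
  B: rows 2-5 cols 4-5 z=2 -> covers; best now B (z=2)
  C: rows 1-3 cols 1-2 -> outside (col miss)
  D: rows 0-2 cols 3-5 z=6 -> covers; best now B (z=2)
  E: rows 4-5 cols 4-5 -> outside (row miss)
Winner: B at z=2

Answer: B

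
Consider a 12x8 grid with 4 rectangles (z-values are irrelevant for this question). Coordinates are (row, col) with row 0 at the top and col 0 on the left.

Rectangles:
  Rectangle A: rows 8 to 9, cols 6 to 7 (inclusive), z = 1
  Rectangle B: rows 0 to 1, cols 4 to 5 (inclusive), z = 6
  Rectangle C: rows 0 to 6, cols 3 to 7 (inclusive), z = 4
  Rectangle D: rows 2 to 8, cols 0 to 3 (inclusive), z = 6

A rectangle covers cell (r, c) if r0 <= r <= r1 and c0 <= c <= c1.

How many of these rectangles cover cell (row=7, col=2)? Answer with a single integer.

Answer: 1

Derivation:
Check cell (7,2):
  A: rows 8-9 cols 6-7 -> outside (row miss)
  B: rows 0-1 cols 4-5 -> outside (row miss)
  C: rows 0-6 cols 3-7 -> outside (row miss)
  D: rows 2-8 cols 0-3 -> covers
Count covering = 1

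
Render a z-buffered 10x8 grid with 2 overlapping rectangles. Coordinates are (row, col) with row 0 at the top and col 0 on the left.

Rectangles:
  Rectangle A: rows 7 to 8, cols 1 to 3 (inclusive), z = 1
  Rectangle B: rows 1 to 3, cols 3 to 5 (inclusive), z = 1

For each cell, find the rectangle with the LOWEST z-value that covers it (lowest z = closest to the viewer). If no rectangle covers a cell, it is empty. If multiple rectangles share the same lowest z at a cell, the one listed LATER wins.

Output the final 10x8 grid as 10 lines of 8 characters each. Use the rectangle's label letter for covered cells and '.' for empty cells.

........
...BBB..
...BBB..
...BBB..
........
........
........
.AAA....
.AAA....
........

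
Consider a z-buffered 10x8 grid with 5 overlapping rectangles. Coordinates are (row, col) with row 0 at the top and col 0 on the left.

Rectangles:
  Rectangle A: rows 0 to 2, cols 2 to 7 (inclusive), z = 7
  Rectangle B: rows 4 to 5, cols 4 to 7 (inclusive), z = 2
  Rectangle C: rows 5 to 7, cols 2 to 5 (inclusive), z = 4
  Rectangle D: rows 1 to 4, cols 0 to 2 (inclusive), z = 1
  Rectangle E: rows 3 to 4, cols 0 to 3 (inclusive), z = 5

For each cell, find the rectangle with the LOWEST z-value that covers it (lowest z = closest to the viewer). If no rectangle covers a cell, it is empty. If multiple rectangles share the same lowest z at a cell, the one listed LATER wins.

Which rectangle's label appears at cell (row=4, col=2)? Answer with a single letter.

Check cell (4,2):
  A: rows 0-2 cols 2-7 -> outside (row miss)
  B: rows 4-5 cols 4-7 -> outside (col miss)
  C: rows 5-7 cols 2-5 -> outside (row miss)
  D: rows 1-4 cols 0-2 z=1 -> covers; best now D (z=1)
  E: rows 3-4 cols 0-3 z=5 -> covers; best now D (z=1)
Winner: D at z=1

Answer: D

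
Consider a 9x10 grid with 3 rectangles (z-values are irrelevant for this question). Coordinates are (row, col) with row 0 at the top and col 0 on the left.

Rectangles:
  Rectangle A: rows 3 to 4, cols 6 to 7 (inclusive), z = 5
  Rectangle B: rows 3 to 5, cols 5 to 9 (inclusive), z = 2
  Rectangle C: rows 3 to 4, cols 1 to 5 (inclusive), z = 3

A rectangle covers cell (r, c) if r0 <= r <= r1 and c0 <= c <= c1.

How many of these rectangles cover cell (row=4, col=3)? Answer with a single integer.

Check cell (4,3):
  A: rows 3-4 cols 6-7 -> outside (col miss)
  B: rows 3-5 cols 5-9 -> outside (col miss)
  C: rows 3-4 cols 1-5 -> covers
Count covering = 1

Answer: 1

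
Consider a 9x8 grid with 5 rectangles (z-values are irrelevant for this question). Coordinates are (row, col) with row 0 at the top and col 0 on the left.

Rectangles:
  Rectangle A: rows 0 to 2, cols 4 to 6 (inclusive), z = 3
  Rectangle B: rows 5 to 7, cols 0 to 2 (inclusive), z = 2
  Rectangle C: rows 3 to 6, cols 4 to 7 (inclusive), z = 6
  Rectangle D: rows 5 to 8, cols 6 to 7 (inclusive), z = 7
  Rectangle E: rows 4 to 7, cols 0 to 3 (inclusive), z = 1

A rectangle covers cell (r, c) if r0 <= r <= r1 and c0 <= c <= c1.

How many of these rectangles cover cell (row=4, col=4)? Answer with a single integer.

Check cell (4,4):
  A: rows 0-2 cols 4-6 -> outside (row miss)
  B: rows 5-7 cols 0-2 -> outside (row miss)
  C: rows 3-6 cols 4-7 -> covers
  D: rows 5-8 cols 6-7 -> outside (row miss)
  E: rows 4-7 cols 0-3 -> outside (col miss)
Count covering = 1

Answer: 1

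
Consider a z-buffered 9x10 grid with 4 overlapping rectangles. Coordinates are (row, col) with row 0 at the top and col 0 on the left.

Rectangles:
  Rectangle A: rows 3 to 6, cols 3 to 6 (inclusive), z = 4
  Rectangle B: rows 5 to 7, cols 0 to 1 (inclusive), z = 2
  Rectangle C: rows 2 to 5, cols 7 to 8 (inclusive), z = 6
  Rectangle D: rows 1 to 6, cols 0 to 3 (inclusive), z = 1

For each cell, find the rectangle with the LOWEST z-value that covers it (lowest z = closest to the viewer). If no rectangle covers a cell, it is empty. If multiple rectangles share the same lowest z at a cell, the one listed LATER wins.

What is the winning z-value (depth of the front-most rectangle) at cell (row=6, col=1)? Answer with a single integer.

Check cell (6,1):
  A: rows 3-6 cols 3-6 -> outside (col miss)
  B: rows 5-7 cols 0-1 z=2 -> covers; best now B (z=2)
  C: rows 2-5 cols 7-8 -> outside (row miss)
  D: rows 1-6 cols 0-3 z=1 -> covers; best now D (z=1)
Winner: D at z=1

Answer: 1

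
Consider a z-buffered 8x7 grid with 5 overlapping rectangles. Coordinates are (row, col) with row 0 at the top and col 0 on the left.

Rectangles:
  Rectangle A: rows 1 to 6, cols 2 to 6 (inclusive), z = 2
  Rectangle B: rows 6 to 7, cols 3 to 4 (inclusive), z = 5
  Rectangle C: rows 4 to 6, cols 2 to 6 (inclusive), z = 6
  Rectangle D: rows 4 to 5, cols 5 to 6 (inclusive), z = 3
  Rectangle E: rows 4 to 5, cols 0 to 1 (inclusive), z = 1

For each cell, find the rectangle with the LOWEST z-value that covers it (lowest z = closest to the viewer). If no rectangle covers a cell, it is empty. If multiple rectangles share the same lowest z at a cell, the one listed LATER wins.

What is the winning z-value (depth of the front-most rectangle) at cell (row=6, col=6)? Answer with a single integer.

Check cell (6,6):
  A: rows 1-6 cols 2-6 z=2 -> covers; best now A (z=2)
  B: rows 6-7 cols 3-4 -> outside (col miss)
  C: rows 4-6 cols 2-6 z=6 -> covers; best now A (z=2)
  D: rows 4-5 cols 5-6 -> outside (row miss)
  E: rows 4-5 cols 0-1 -> outside (row miss)
Winner: A at z=2

Answer: 2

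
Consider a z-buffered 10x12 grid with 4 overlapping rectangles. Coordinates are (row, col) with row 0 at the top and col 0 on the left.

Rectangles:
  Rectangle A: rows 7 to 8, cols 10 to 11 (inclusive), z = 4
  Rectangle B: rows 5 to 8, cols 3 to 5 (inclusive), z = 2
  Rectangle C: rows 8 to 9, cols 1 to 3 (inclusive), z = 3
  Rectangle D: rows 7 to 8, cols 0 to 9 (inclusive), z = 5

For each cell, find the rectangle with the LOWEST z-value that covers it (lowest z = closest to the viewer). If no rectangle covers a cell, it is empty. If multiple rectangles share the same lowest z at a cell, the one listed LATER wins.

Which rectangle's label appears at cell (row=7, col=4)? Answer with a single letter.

Check cell (7,4):
  A: rows 7-8 cols 10-11 -> outside (col miss)
  B: rows 5-8 cols 3-5 z=2 -> covers; best now B (z=2)
  C: rows 8-9 cols 1-3 -> outside (row miss)
  D: rows 7-8 cols 0-9 z=5 -> covers; best now B (z=2)
Winner: B at z=2

Answer: B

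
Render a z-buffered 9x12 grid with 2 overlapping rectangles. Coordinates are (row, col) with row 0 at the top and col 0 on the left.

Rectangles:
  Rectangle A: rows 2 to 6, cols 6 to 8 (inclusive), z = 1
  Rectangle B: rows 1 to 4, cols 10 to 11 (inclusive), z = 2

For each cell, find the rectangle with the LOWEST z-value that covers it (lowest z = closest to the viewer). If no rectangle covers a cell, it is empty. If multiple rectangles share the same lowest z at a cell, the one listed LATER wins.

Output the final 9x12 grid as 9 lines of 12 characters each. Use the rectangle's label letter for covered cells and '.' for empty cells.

............
..........BB
......AAA.BB
......AAA.BB
......AAA.BB
......AAA...
......AAA...
............
............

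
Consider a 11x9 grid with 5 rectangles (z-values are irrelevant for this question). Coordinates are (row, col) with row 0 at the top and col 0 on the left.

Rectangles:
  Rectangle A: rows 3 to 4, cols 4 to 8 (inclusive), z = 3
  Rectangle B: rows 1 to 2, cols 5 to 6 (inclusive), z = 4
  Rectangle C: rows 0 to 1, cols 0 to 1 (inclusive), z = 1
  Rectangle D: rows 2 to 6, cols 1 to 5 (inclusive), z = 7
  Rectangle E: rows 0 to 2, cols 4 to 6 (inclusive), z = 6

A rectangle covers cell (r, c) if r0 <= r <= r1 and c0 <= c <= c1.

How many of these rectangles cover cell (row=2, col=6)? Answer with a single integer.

Answer: 2

Derivation:
Check cell (2,6):
  A: rows 3-4 cols 4-8 -> outside (row miss)
  B: rows 1-2 cols 5-6 -> covers
  C: rows 0-1 cols 0-1 -> outside (row miss)
  D: rows 2-6 cols 1-5 -> outside (col miss)
  E: rows 0-2 cols 4-6 -> covers
Count covering = 2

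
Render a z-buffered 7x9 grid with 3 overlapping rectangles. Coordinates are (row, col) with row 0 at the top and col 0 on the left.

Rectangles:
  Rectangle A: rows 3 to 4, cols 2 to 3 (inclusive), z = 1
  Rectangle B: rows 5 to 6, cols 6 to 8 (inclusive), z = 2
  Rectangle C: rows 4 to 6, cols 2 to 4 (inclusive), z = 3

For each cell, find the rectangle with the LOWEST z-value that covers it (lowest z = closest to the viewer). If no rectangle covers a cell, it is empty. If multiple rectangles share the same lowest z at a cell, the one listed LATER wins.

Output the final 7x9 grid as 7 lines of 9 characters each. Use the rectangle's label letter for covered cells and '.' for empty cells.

.........
.........
.........
..AA.....
..AAC....
..CCC.BBB
..CCC.BBB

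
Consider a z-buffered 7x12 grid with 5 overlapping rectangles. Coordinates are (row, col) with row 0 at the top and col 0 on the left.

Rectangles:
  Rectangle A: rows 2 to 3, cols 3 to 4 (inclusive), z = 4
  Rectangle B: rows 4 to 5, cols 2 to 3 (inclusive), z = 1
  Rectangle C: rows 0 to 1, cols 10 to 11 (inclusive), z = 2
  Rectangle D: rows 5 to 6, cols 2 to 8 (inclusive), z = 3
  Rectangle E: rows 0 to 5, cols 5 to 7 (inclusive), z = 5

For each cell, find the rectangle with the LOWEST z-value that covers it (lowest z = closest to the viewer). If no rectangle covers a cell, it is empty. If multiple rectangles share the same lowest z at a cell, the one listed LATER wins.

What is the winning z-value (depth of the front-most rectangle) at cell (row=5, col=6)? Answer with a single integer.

Check cell (5,6):
  A: rows 2-3 cols 3-4 -> outside (row miss)
  B: rows 4-5 cols 2-3 -> outside (col miss)
  C: rows 0-1 cols 10-11 -> outside (row miss)
  D: rows 5-6 cols 2-8 z=3 -> covers; best now D (z=3)
  E: rows 0-5 cols 5-7 z=5 -> covers; best now D (z=3)
Winner: D at z=3

Answer: 3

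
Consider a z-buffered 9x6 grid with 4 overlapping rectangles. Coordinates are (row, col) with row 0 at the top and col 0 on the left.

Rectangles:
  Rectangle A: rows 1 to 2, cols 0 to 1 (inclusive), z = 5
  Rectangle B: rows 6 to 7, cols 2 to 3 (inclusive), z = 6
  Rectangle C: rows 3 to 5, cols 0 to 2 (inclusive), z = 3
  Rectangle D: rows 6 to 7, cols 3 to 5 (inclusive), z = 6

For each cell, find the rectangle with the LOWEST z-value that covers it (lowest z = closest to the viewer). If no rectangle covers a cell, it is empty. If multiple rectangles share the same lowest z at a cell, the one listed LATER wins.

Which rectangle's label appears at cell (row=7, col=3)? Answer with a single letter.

Check cell (7,3):
  A: rows 1-2 cols 0-1 -> outside (row miss)
  B: rows 6-7 cols 2-3 z=6 -> covers; best now B (z=6)
  C: rows 3-5 cols 0-2 -> outside (row miss)
  D: rows 6-7 cols 3-5 z=6 -> covers; best now D (z=6)
Winner: D at z=6

Answer: D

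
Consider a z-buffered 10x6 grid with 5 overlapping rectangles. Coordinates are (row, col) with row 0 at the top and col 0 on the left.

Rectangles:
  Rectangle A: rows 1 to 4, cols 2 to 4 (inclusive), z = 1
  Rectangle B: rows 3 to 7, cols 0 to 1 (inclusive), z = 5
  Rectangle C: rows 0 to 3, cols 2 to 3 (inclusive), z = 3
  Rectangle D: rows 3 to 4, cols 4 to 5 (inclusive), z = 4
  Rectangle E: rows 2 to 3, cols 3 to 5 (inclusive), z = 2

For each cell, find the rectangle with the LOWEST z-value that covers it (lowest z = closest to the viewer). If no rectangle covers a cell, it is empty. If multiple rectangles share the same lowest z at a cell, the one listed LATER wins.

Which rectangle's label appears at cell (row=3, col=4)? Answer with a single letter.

Answer: A

Derivation:
Check cell (3,4):
  A: rows 1-4 cols 2-4 z=1 -> covers; best now A (z=1)
  B: rows 3-7 cols 0-1 -> outside (col miss)
  C: rows 0-3 cols 2-3 -> outside (col miss)
  D: rows 3-4 cols 4-5 z=4 -> covers; best now A (z=1)
  E: rows 2-3 cols 3-5 z=2 -> covers; best now A (z=1)
Winner: A at z=1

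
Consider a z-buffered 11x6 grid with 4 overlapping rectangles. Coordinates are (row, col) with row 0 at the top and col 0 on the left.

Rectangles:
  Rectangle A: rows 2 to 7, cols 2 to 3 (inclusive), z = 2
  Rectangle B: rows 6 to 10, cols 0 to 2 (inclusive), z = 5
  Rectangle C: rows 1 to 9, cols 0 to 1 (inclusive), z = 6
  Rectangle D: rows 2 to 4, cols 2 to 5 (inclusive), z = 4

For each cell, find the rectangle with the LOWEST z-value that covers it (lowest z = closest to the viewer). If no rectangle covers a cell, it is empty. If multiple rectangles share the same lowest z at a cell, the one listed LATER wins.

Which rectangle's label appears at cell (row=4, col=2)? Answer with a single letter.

Check cell (4,2):
  A: rows 2-7 cols 2-3 z=2 -> covers; best now A (z=2)
  B: rows 6-10 cols 0-2 -> outside (row miss)
  C: rows 1-9 cols 0-1 -> outside (col miss)
  D: rows 2-4 cols 2-5 z=4 -> covers; best now A (z=2)
Winner: A at z=2

Answer: A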